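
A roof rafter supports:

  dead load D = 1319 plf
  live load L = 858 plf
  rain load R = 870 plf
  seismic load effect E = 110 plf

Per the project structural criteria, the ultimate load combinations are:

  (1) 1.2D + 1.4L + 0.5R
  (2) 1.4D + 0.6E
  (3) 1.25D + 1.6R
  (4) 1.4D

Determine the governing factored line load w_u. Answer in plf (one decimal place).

(1) 1.2(1319) + 1.4(858) + 0.5(870) = 1582.8 + 1201.2 + 435.0 = 3219.0
(2) 1.4(1319) + 0.6(110) = 1846.6 + 66.0 = 1912.6
(3) 1.25(1319) + 1.6(870) = 1648.8 + 1392.0 = 3040.8
(4) 1.4(1319) = 1846.6
Maximum is from combination 1.

3219.0 plf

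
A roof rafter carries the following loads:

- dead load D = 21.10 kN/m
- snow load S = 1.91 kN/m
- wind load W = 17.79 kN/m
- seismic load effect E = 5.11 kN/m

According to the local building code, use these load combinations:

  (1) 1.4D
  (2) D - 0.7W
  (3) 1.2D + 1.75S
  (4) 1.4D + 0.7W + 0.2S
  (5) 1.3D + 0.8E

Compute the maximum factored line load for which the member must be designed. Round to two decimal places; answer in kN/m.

(1) 1.4(21.10) = 29.54
(2) 1.0(21.10) - 0.7(17.79) = 8.65
(3) 1.2(21.10) + 1.75(1.91) = 28.66
(4) 1.4(21.10) + 0.7(17.79) + 0.2(1.91) = 42.38
(5) 1.3(21.10) + 0.8(5.11) = 31.52
Maximum is from combination 4.

42.38 kN/m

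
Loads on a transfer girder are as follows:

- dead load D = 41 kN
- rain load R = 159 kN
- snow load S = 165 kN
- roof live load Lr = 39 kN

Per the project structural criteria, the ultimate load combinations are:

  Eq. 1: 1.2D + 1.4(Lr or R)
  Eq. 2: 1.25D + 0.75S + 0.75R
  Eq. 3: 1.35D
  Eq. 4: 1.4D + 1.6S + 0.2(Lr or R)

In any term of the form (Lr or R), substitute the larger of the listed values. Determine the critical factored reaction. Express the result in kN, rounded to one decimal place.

353.2 kN

(Lr or R) → R = 159 kN.
Eq. 1: 1.2(41) + 1.4(159) = 49.2 + 222.6 = 271.8
Eq. 2: 1.25(41) + 0.75(165) + 0.75(159) = 294.3
Eq. 3: 1.35(41) = 55.4
Eq. 4: 1.4(41) + 1.6(165) + 0.2(159) = 57.4 + 264.0 + 31.8 = 353.2
The controlling combination is 4, giving 353.2 kN.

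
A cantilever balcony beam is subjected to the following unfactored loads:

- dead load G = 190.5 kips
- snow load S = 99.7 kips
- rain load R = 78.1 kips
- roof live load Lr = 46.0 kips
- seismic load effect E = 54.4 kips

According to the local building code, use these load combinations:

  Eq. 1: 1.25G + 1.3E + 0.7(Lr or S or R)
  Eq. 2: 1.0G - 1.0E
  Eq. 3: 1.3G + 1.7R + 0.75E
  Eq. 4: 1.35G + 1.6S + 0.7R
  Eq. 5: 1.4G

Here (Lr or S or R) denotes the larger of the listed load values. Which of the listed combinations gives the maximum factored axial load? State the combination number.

(Lr or S or R) → S = 99.7 kips.
Eq. 1: 1.25(190.5) + 1.3(54.4) + 0.7(99.7) = 378.64
Eq. 2: 1.0(190.5) - 1.0(54.4) = 136.10
Eq. 3: 1.3(190.5) + 1.7(78.1) + 0.75(54.4) = 421.22
Eq. 4: 1.35(190.5) + 1.6(99.7) + 0.7(78.1) = 471.37
Eq. 5: 1.4(190.5) = 266.70
The largest value is 471.37 kips from combination 4.

Combination 4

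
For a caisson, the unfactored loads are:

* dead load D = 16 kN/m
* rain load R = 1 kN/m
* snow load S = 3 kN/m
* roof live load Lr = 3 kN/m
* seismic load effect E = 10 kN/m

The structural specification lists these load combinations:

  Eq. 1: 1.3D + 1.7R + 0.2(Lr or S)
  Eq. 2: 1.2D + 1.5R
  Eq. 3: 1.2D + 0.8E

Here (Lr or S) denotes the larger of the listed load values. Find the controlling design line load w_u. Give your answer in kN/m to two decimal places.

27.20 kN/m

(Lr or S) → Lr = 3 kN/m.
Eq. 1: 1.3(16) + 1.7(1) + 0.2(3) = 23.10
Eq. 2: 1.2(16) + 1.5(1) = 20.70
Eq. 3: 1.2(16) + 0.8(10) = 27.20
Maximum is from combination 3.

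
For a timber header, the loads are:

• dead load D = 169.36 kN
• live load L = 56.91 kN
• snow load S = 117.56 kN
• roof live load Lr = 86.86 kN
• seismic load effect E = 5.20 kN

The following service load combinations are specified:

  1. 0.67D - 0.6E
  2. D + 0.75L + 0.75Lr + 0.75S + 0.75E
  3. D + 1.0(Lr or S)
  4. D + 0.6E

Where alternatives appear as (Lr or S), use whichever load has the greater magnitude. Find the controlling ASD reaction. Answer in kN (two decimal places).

369.26 kN

(Lr or S) → S = 117.56 kN.
1. 0.67(169.36) - 0.6(5.20) = 110.35
2. 1.0(169.36) + 0.75(56.91) + 0.75(86.86) + 0.75(117.56) + 0.75(5.20) = 369.26
3. 1.0(169.36) + 1.0(117.56) = 286.92
4. 1.0(169.36) + 0.6(5.20) = 172.48
Maximum is from combination 2.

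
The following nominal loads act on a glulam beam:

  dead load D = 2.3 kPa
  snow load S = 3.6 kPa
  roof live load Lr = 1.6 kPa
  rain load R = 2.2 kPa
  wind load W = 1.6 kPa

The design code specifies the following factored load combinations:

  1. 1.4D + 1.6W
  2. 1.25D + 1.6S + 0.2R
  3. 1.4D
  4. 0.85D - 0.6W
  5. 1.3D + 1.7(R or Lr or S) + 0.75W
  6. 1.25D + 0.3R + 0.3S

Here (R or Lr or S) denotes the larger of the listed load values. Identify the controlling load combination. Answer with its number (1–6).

(R or Lr or S) → S = 3.6 kPa.
1. 1.4(2.3) + 1.6(1.6) = 3.2 + 2.6 = 5.8
2. 1.25(2.3) + 1.6(3.6) + 0.2(2.2) = 2.9 + 5.8 + 0.4 = 9.1
3. 1.4(2.3) = 3.2
4. 0.85(2.3) - 0.6(1.6) = 2.0 - 1.0 = 1.0
5. 1.3(2.3) + 1.7(3.6) + 0.75(1.6) = 3.0 + 6.1 + 1.2 = 10.3
6. 1.25(2.3) + 0.3(2.2) + 0.3(3.6) = 4.6
The largest value is 10.3 kPa from combination 5.

Combination 5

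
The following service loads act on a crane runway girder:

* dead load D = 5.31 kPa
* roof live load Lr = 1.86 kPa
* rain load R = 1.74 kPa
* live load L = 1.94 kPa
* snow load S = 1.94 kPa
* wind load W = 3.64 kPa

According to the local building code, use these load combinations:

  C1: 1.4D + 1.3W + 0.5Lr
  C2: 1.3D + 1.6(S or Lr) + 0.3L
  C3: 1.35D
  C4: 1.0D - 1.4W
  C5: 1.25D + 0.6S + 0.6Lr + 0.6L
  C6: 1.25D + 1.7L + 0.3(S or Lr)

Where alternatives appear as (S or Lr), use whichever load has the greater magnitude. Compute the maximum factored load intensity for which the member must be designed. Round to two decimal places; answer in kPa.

13.10 kPa

(S or Lr) → S = 1.94 kPa.
C1: 1.4(5.31) + 1.3(3.64) + 0.5(1.86) = 13.10
C2: 1.3(5.31) + 1.6(1.94) + 0.3(1.94) = 10.59
C3: 1.35(5.31) = 7.17
C4: 1.0(5.31) - 1.4(3.64) = 5.31 - 5.10 = 0.21
C5: 1.25(5.31) + 0.6(1.94) + 0.6(1.86) + 0.6(1.94) = 6.64 + 1.16 + 1.12 + 1.16 = 10.08
C6: 1.25(5.31) + 1.7(1.94) + 0.3(1.94) = 6.64 + 3.30 + 0.58 = 10.52
The controlling combination is 1, giving 13.10 kPa.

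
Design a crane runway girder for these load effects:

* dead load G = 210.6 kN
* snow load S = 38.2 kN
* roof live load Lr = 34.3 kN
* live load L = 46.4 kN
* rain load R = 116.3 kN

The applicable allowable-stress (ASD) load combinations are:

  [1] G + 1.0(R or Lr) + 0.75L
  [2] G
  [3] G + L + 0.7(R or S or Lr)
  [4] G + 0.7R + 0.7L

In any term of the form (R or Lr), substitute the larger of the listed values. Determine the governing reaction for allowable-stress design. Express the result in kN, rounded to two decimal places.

361.70 kN

(R or Lr) → R = 116.3 kN; (R or S or Lr) → R = 116.3 kN.
[1] 1.0(210.6) + 1.0(116.3) + 0.75(46.4) = 210.60 + 116.30 + 34.80 = 361.70
[2] 1.0(210.6) = 210.60
[3] 1.0(210.6) + 1.0(46.4) + 0.7(116.3) = 210.60 + 46.40 + 81.41 = 338.41
[4] 1.0(210.6) + 0.7(116.3) + 0.7(46.4) = 210.60 + 81.41 + 32.48 = 324.49
The controlling combination is 1, giving 361.70 kN.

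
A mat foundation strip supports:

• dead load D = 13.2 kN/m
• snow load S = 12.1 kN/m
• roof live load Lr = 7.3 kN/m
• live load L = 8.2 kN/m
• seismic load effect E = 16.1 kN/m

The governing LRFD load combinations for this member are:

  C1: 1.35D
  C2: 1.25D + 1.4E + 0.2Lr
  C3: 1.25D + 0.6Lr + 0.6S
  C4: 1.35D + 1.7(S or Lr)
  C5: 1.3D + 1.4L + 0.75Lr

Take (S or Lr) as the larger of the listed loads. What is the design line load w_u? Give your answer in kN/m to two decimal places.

(S or Lr) → S = 12.1 kN/m.
C1: 1.35(13.2) = 17.82
C2: 1.25(13.2) + 1.4(16.1) + 0.2(7.3) = 16.50 + 22.54 + 1.46 = 40.50
C3: 1.25(13.2) + 0.6(7.3) + 0.6(12.1) = 16.50 + 4.38 + 7.26 = 28.14
C4: 1.35(13.2) + 1.7(12.1) = 17.82 + 20.57 = 38.39
C5: 1.3(13.2) + 1.4(8.2) + 0.75(7.3) = 17.16 + 11.48 + 5.48 = 34.12
Maximum is from combination 2.

40.50 kN/m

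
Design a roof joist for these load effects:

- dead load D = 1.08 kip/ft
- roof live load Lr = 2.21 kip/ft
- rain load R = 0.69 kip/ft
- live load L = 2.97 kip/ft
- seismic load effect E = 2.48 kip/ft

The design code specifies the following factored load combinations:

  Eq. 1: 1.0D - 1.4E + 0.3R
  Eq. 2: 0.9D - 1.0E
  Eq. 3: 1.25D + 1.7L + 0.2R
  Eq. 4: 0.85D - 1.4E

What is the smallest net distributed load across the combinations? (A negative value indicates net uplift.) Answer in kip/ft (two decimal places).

Eq. 1: 1.0(1.08) - 1.4(2.48) + 0.3(0.69) = -2.19
Eq. 2: 0.9(1.08) - 1.0(2.48) = 0.97 - 2.48 = -1.51
Eq. 3: 1.25(1.08) + 1.7(2.97) + 0.2(0.69) = 1.35 + 5.05 + 0.14 = 6.54
Eq. 4: 0.85(1.08) - 1.4(2.48) = 0.92 - 3.47 = -2.55
Combination 4 gives the minimum: -2.55 kip/ft.

-2.55 kip/ft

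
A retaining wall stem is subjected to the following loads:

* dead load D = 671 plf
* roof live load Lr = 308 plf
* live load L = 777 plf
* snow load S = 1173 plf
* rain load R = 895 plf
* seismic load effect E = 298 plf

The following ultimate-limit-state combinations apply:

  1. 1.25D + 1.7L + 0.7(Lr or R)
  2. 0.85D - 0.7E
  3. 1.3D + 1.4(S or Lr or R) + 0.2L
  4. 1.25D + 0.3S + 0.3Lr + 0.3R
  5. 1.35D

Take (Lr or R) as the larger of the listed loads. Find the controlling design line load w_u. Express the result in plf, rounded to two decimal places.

2786.15 plf

(Lr or R) → R = 895 plf; (S or Lr or R) → S = 1173 plf.
1. 1.25(671) + 1.7(777) + 0.7(895) = 838.75 + 1320.90 + 626.50 = 2786.15
2. 0.85(671) - 0.7(298) = 570.35 - 208.60 = 361.75
3. 1.3(671) + 1.4(1173) + 0.2(777) = 872.30 + 1642.20 + 155.40 = 2669.90
4. 1.25(671) + 0.3(1173) + 0.3(308) + 0.3(895) = 838.75 + 351.90 + 92.40 + 268.50 = 1551.55
5. 1.35(671) = 905.85
The controlling combination is 1, giving 2786.15 plf.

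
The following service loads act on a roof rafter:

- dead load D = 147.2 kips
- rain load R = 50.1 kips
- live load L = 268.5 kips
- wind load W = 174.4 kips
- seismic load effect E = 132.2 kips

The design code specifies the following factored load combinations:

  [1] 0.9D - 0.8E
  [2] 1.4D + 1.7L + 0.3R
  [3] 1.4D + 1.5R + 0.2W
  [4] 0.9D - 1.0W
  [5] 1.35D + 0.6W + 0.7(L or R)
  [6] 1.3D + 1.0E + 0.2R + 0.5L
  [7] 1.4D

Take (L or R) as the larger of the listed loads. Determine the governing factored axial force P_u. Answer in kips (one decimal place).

677.6 kips

(L or R) → L = 268.5 kips.
[1] 0.9(147.2) - 0.8(132.2) = 132.5 - 105.8 = 26.7
[2] 1.4(147.2) + 1.7(268.5) + 0.3(50.1) = 206.1 + 456.5 + 15.0 = 677.6
[3] 1.4(147.2) + 1.5(50.1) + 0.2(174.4) = 316.1
[4] 0.9(147.2) - 1.0(174.4) = 132.5 - 174.4 = -41.9
[5] 1.35(147.2) + 0.6(174.4) + 0.7(268.5) = 198.7 + 104.6 + 188.0 = 491.3
[6] 1.3(147.2) + 1.0(132.2) + 0.2(50.1) + 0.5(268.5) = 467.8
[7] 1.4(147.2) = 206.1
Maximum is from combination 2.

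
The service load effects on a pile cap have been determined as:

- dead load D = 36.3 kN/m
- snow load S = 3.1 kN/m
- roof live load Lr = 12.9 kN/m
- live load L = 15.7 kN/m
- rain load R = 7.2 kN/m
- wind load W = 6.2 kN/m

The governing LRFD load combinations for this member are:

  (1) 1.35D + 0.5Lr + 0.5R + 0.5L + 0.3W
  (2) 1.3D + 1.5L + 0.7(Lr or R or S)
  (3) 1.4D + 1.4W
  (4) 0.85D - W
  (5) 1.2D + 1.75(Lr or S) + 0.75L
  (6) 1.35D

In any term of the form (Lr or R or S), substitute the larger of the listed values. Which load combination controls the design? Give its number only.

Combination 2

(Lr or R or S) → Lr = 12.9 kN/m; (Lr or S) → Lr = 12.9 kN/m.
(1) 1.35(36.3) + 0.5(12.9) + 0.5(7.2) + 0.5(15.7) + 0.3(6.2) = 49.01 + 6.45 + 3.60 + 7.85 + 1.86 = 68.77
(2) 1.3(36.3) + 1.5(15.7) + 0.7(12.9) = 47.19 + 23.55 + 9.03 = 79.77
(3) 1.4(36.3) + 1.4(6.2) = 50.82 + 8.68 = 59.50
(4) 0.85(36.3) - 1.0(6.2) = 30.86 - 6.20 = 24.66
(5) 1.2(36.3) + 1.75(12.9) + 0.75(15.7) = 77.91
(6) 1.35(36.3) = 49.01
The largest value is 79.77 kN/m from combination 2.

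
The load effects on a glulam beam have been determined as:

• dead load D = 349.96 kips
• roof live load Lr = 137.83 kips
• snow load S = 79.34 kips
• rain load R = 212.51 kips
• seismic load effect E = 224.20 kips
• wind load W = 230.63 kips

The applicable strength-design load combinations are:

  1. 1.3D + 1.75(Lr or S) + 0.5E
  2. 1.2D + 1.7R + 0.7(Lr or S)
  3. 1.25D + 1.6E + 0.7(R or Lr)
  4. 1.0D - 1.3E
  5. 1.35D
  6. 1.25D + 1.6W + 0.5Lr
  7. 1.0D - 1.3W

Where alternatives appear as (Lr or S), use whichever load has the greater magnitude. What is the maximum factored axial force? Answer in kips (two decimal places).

(Lr or S) → Lr = 137.83 kips; (R or Lr) → R = 212.51 kips.
1. 1.3(349.96) + 1.75(137.83) + 0.5(224.20) = 454.95 + 241.20 + 112.10 = 808.25
2. 1.2(349.96) + 1.7(212.51) + 0.7(137.83) = 419.95 + 361.27 + 96.48 = 877.70
3. 1.25(349.96) + 1.6(224.20) + 0.7(212.51) = 437.45 + 358.72 + 148.76 = 944.93
4. 1.0(349.96) - 1.3(224.20) = 349.96 - 291.46 = 58.50
5. 1.35(349.96) = 472.45
6. 1.25(349.96) + 1.6(230.63) + 0.5(137.83) = 875.37
7. 1.0(349.96) - 1.3(230.63) = 349.96 - 299.82 = 50.14
The controlling combination is 3, giving 944.93 kips.

944.93 kips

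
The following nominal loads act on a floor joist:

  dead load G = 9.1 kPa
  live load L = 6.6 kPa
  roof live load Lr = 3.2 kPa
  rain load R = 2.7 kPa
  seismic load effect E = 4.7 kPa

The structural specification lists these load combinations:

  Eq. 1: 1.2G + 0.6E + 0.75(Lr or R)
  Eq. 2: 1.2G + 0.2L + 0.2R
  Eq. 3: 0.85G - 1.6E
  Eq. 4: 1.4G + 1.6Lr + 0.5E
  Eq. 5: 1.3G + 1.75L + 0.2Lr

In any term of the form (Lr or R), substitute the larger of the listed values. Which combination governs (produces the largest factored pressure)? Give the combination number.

(Lr or R) → Lr = 3.2 kPa.
Eq. 1: 1.2(9.1) + 0.6(4.7) + 0.75(3.2) = 10.9 + 2.8 + 2.4 = 16.1
Eq. 2: 1.2(9.1) + 0.2(6.6) + 0.2(2.7) = 12.8
Eq. 3: 0.85(9.1) - 1.6(4.7) = 7.7 - 7.5 = 0.2
Eq. 4: 1.4(9.1) + 1.6(3.2) + 0.5(4.7) = 12.7 + 5.1 + 2.4 = 20.2
Eq. 5: 1.3(9.1) + 1.75(6.6) + 0.2(3.2) = 11.8 + 11.6 + 0.6 = 24.0
The largest value is 24.0 kPa from combination 5.

Combination 5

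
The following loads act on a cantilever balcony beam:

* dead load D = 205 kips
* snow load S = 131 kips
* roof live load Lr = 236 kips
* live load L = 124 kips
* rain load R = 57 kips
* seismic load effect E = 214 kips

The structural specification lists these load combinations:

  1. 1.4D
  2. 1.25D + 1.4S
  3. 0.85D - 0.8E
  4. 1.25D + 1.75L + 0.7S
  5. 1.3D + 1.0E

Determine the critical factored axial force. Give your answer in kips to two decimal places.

1. 1.4(205) = 287.00
2. 1.25(205) + 1.4(131) = 256.25 + 183.40 = 439.65
3. 0.85(205) - 0.8(214) = 174.25 - 171.20 = 3.05
4. 1.25(205) + 1.75(124) + 0.7(131) = 256.25 + 217.00 + 91.70 = 564.95
5. 1.3(205) + 1.0(214) = 266.50 + 214.00 = 480.50
Maximum is from combination 4.

564.95 kips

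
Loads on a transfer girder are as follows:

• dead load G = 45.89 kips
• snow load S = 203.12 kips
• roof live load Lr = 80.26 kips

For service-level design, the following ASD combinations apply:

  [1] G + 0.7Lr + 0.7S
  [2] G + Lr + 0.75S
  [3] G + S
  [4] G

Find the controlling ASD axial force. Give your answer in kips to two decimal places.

[1] 1.0(45.89) + 0.7(80.26) + 0.7(203.12) = 244.26
[2] 1.0(45.89) + 1.0(80.26) + 0.75(203.12) = 278.49
[3] 1.0(45.89) + 1.0(203.12) = 249.01
[4] 1.0(45.89) = 45.89
The controlling combination is 2, giving 278.49 kips.

278.49 kips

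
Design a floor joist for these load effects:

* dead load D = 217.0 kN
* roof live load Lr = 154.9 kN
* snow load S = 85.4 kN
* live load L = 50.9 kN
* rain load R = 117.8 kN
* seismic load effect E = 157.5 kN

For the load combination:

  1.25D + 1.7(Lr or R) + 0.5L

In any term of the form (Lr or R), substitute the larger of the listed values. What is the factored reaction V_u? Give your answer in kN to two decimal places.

(Lr or R) → Lr = 154.9 kN.
1.25(217.0) + 1.7(154.9) + 0.5(50.9) = 271.25 + 263.33 + 25.45 = 560.03
V_u = 560.03 kN.

560.03 kN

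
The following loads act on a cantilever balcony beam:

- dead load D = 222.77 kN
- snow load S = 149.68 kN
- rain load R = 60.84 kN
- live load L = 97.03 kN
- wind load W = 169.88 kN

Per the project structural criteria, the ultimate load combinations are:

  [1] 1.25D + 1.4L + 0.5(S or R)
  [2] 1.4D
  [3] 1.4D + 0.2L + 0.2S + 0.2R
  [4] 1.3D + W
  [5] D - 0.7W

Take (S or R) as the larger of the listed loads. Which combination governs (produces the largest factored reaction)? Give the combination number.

Combination 1

(S or R) → S = 149.68 kN.
[1] 1.25(222.77) + 1.4(97.03) + 0.5(149.68) = 278.46 + 135.84 + 74.84 = 489.14
[2] 1.4(222.77) = 311.88
[3] 1.4(222.77) + 0.2(97.03) + 0.2(149.68) + 0.2(60.84) = 373.39
[4] 1.3(222.77) + 1.0(169.88) = 289.60 + 169.88 = 459.48
[5] 1.0(222.77) - 0.7(169.88) = 222.77 - 118.92 = 103.85
The largest value is 489.14 kN from combination 1.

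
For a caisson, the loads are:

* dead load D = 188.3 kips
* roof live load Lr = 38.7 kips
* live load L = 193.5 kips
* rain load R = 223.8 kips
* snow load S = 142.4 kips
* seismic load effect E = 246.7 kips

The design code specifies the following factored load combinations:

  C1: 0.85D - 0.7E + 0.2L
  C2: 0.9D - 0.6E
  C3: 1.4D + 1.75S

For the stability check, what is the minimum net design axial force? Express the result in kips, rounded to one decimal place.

21.5 kips

C1: 0.85(188.3) - 0.7(246.7) + 0.2(193.5) = 160.1 - 172.7 + 38.7 = 26.1
C2: 0.9(188.3) - 0.6(246.7) = 169.5 - 148.0 = 21.5
C3: 1.4(188.3) + 1.75(142.4) = 263.6 + 249.2 = 512.8
Combination 2 gives the minimum: 21.5 kips.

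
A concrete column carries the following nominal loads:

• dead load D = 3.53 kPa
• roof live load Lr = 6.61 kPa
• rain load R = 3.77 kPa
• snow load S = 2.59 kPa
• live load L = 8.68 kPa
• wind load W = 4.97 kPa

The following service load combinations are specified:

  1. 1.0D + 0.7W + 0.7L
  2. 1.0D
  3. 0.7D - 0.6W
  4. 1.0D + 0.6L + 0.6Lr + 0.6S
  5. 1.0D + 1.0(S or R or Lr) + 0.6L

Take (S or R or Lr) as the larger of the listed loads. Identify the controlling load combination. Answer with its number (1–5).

(S or R or Lr) → Lr = 6.61 kPa.
1. 1.0(3.53) + 0.7(4.97) + 0.7(8.68) = 3.53 + 3.48 + 6.08 = 13.09
2. 1.0(3.53) = 3.53
3. 0.7(3.53) - 0.6(4.97) = 2.47 - 2.98 = -0.51
4. 1.0(3.53) + 0.6(8.68) + 0.6(6.61) + 0.6(2.59) = 3.53 + 5.21 + 3.97 + 1.55 = 14.26
5. 1.0(3.53) + 1.0(6.61) + 0.6(8.68) = 3.53 + 6.61 + 5.21 = 15.35
The largest value is 15.35 kPa from combination 5.

Combination 5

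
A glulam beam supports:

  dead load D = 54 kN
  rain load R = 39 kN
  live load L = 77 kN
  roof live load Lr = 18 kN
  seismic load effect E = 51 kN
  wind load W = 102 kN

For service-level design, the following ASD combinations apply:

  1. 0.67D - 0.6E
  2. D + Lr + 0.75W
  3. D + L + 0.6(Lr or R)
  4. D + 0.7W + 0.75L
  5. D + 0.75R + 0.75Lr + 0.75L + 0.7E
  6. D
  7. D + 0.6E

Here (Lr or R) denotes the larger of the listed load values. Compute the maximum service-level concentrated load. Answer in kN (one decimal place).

(Lr or R) → R = 39 kN.
1. 0.67(54) - 0.6(51) = 36.2 - 30.6 = 5.6
2. 1.0(54) + 1.0(18) + 0.75(102) = 54.0 + 18.0 + 76.5 = 148.5
3. 1.0(54) + 1.0(77) + 0.6(39) = 54.0 + 77.0 + 23.4 = 154.4
4. 1.0(54) + 0.7(102) + 0.75(77) = 54.0 + 71.4 + 57.8 = 183.2
5. 1.0(54) + 0.75(39) + 0.75(18) + 0.75(77) + 0.7(51) = 190.2
6. 1.0(54) = 54.0
7. 1.0(54) + 0.6(51) = 54.0 + 30.6 = 84.6
Maximum is from combination 5.

190.2 kN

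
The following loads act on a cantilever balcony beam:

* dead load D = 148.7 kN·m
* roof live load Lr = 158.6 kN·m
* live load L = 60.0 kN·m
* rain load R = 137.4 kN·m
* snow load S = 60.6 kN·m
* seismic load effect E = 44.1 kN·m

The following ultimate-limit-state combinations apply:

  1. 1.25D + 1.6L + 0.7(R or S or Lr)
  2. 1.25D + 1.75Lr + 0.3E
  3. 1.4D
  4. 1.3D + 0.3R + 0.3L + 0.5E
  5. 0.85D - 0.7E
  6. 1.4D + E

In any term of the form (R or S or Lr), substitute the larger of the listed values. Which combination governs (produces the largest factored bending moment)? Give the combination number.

(R or S or Lr) → Lr = 158.6 kN·m.
1. 1.25(148.7) + 1.6(60.0) + 0.7(158.6) = 185.9 + 96.0 + 111.0 = 392.9
2. 1.25(148.7) + 1.75(158.6) + 0.3(44.1) = 185.9 + 277.6 + 13.2 = 476.7
3. 1.4(148.7) = 208.2
4. 1.3(148.7) + 0.3(137.4) + 0.3(60.0) + 0.5(44.1) = 193.3 + 41.2 + 18.0 + 22.1 = 274.6
5. 0.85(148.7) - 0.7(44.1) = 126.4 - 30.9 = 95.5
6. 1.4(148.7) + 1.0(44.1) = 208.2 + 44.1 = 252.3
The largest value is 476.7 kN·m from combination 2.

Combination 2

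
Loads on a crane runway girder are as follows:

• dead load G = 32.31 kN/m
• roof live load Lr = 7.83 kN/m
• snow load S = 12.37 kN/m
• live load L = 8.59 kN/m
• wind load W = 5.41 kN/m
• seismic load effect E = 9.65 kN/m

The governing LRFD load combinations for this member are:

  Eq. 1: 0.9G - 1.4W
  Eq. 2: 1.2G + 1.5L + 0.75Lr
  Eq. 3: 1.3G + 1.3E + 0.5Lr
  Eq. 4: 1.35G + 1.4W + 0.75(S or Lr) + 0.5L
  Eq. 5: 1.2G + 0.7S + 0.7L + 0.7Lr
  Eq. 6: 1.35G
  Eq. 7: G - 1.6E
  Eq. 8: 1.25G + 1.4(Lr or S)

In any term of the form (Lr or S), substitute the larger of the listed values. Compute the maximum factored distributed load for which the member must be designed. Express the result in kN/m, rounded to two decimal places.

(S or Lr) → S = 12.37 kN/m; (Lr or S) → S = 12.37 kN/m.
Eq. 1: 0.9(32.31) - 1.4(5.41) = 29.08 - 7.57 = 21.51
Eq. 2: 1.2(32.31) + 1.5(8.59) + 0.75(7.83) = 38.77 + 12.89 + 5.87 = 57.53
Eq. 3: 1.3(32.31) + 1.3(9.65) + 0.5(7.83) = 58.46
Eq. 4: 1.35(32.31) + 1.4(5.41) + 0.75(12.37) + 0.5(8.59) = 43.62 + 7.57 + 9.28 + 4.30 = 64.77
Eq. 5: 1.2(32.31) + 0.7(12.37) + 0.7(8.59) + 0.7(7.83) = 58.93
Eq. 6: 1.35(32.31) = 43.62
Eq. 7: 1.0(32.31) - 1.6(9.65) = 32.31 - 15.44 = 16.87
Eq. 8: 1.25(32.31) + 1.4(12.37) = 40.39 + 17.32 = 57.71
Maximum is from combination 4.

64.77 kN/m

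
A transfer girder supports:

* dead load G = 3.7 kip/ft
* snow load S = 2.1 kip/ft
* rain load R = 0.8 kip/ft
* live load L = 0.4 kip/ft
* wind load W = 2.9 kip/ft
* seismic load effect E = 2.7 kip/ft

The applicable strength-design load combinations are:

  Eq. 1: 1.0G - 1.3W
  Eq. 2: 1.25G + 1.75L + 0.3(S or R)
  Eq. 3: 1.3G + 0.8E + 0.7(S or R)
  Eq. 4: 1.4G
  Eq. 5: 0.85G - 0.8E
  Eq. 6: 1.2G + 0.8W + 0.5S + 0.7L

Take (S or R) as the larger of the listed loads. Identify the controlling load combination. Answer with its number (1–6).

Combination 3

(S or R) → S = 2.1 kip/ft.
Eq. 1: 1.0(3.7) - 1.3(2.9) = -0.1
Eq. 2: 1.25(3.7) + 1.75(0.4) + 0.3(2.1) = 6.0
Eq. 3: 1.3(3.7) + 0.8(2.7) + 0.7(2.1) = 8.4
Eq. 4: 1.4(3.7) = 5.2
Eq. 5: 0.85(3.7) - 0.8(2.7) = 1.0
Eq. 6: 1.2(3.7) + 0.8(2.9) + 0.5(2.1) + 0.7(0.4) = 8.1
The largest value is 8.4 kip/ft from combination 3.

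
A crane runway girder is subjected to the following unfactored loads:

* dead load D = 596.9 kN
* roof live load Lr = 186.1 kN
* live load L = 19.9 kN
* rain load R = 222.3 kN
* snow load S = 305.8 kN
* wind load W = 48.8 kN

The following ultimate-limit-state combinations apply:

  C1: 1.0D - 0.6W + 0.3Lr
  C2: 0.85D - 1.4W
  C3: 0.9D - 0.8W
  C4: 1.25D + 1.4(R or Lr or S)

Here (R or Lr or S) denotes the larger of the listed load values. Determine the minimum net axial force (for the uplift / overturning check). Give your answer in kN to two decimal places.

(R or Lr or S) → S = 305.8 kN.
C1: 1.0(596.9) - 0.6(48.8) + 0.3(186.1) = 623.45
C2: 0.85(596.9) - 1.4(48.8) = 439.05
C3: 0.9(596.9) - 0.8(48.8) = 498.17
C4: 1.25(596.9) + 1.4(305.8) = 1174.25
Combination 2 gives the minimum: 439.05 kN.

439.05 kN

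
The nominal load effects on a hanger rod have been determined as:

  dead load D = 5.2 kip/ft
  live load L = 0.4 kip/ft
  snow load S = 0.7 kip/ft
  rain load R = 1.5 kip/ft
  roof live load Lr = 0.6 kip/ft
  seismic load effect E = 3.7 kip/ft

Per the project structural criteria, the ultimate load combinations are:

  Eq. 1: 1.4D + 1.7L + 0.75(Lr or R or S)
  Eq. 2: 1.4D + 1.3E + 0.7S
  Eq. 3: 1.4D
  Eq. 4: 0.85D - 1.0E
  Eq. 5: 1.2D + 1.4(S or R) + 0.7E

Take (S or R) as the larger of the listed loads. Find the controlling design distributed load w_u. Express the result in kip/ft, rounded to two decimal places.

(Lr or R or S) → R = 1.5 kip/ft; (S or R) → R = 1.5 kip/ft.
Eq. 1: 1.4(5.2) + 1.7(0.4) + 0.75(1.5) = 7.28 + 0.68 + 1.13 = 9.09
Eq. 2: 1.4(5.2) + 1.3(3.7) + 0.7(0.7) = 7.28 + 4.81 + 0.49 = 12.58
Eq. 3: 1.4(5.2) = 7.28
Eq. 4: 0.85(5.2) - 1.0(3.7) = 4.42 - 3.70 = 0.72
Eq. 5: 1.2(5.2) + 1.4(1.5) + 0.7(3.7) = 6.24 + 2.10 + 2.59 = 10.93
Combination 2 governs: w_u = 12.58 kip/ft.

12.58 kip/ft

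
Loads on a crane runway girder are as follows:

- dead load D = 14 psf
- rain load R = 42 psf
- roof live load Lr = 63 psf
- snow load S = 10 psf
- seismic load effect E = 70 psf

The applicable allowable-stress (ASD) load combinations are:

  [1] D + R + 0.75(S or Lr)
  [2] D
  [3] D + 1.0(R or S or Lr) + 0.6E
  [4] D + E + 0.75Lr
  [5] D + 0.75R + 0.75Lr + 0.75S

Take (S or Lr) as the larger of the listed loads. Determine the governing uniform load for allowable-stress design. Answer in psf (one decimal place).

(S or Lr) → Lr = 63 psf; (R or S or Lr) → Lr = 63 psf.
[1] 1.0(14) + 1.0(42) + 0.75(63) = 103.3
[2] 1.0(14) = 14.0
[3] 1.0(14) + 1.0(63) + 0.6(70) = 119.0
[4] 1.0(14) + 1.0(70) + 0.75(63) = 131.3
[5] 1.0(14) + 0.75(42) + 0.75(63) + 0.75(10) = 100.3
Maximum is from combination 4.

131.3 psf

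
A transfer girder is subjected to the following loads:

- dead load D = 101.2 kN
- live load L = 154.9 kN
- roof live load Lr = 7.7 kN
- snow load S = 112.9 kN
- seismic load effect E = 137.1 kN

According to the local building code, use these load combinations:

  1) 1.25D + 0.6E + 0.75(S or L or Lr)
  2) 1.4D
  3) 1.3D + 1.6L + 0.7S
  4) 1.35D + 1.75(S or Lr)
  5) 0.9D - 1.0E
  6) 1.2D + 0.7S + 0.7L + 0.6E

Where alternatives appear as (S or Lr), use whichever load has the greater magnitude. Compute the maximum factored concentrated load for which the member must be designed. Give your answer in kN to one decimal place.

(S or L or Lr) → L = 154.9 kN; (S or Lr) → S = 112.9 kN.
1) 1.25(101.2) + 0.6(137.1) + 0.75(154.9) = 324.9
2) 1.4(101.2) = 141.7
3) 1.3(101.2) + 1.6(154.9) + 0.7(112.9) = 131.6 + 247.8 + 79.0 = 458.4
4) 1.35(101.2) + 1.75(112.9) = 136.6 + 197.6 = 334.2
5) 0.9(101.2) - 1.0(137.1) = 91.1 - 137.1 = -46.0
6) 1.2(101.2) + 0.7(112.9) + 0.7(154.9) + 0.6(137.1) = 391.2
The controlling combination is 3, giving 458.4 kN.

458.4 kN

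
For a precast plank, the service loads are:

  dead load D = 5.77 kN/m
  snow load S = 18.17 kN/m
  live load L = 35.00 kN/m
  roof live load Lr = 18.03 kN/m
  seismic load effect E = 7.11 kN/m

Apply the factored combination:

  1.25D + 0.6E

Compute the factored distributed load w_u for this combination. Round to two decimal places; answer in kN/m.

11.48 kN/m

1.25(5.77) + 0.6(7.11) = 11.48
w_u = 11.48 kN/m.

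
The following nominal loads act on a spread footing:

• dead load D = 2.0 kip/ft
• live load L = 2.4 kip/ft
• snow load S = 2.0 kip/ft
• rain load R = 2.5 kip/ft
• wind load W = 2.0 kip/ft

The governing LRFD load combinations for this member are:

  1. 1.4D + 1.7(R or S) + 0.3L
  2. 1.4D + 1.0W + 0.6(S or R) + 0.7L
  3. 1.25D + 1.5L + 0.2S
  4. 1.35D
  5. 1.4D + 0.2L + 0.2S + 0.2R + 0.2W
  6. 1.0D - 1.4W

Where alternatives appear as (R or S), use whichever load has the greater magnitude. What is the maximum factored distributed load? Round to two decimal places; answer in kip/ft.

(R or S) → R = 2.5 kip/ft; (S or R) → R = 2.5 kip/ft.
1. 1.4(2.0) + 1.7(2.5) + 0.3(2.4) = 7.77
2. 1.4(2.0) + 1.0(2.0) + 0.6(2.5) + 0.7(2.4) = 7.98
3. 1.25(2.0) + 1.5(2.4) + 0.2(2.0) = 6.50
4. 1.35(2.0) = 2.70
5. 1.4(2.0) + 0.2(2.4) + 0.2(2.0) + 0.2(2.5) + 0.2(2.0) = 4.58
6. 1.0(2.0) - 1.4(2.0) = -0.80
The controlling combination is 2, giving 7.98 kip/ft.

7.98 kip/ft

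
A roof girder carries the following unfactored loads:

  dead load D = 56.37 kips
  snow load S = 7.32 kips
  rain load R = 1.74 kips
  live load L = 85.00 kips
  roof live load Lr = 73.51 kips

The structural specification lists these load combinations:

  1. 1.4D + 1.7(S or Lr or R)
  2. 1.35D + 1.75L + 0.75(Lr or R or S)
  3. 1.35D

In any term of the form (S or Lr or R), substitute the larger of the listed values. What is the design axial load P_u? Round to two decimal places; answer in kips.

279.98 kips

(S or Lr or R) → Lr = 73.51 kips; (Lr or R or S) → Lr = 73.51 kips.
1. 1.4(56.37) + 1.7(73.51) = 78.92 + 124.97 = 203.89
2. 1.35(56.37) + 1.75(85.00) + 0.75(73.51) = 76.10 + 148.75 + 55.13 = 279.98
3. 1.35(56.37) = 76.10
Maximum is from combination 2.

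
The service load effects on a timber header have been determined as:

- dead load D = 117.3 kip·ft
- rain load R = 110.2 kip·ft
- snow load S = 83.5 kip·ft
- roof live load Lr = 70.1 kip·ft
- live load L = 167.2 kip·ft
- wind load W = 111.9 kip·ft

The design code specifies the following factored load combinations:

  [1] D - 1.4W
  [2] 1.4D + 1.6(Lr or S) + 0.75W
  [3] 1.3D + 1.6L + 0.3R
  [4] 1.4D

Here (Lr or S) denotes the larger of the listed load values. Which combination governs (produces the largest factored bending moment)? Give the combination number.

Combination 3

(Lr or S) → S = 83.5 kip·ft.
[1] 1.0(117.3) - 1.4(111.9) = 117.30 - 156.66 = -39.36
[2] 1.4(117.3) + 1.6(83.5) + 0.75(111.9) = 164.22 + 133.60 + 83.93 = 381.75
[3] 1.3(117.3) + 1.6(167.2) + 0.3(110.2) = 152.49 + 267.52 + 33.06 = 453.07
[4] 1.4(117.3) = 164.22
The largest value is 453.07 kip·ft from combination 3.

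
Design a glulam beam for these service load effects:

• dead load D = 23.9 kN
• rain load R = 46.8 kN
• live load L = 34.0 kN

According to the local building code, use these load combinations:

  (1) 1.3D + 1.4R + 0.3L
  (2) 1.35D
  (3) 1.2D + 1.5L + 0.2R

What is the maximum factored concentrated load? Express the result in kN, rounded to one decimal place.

(1) 1.3(23.9) + 1.4(46.8) + 0.3(34.0) = 31.1 + 65.5 + 10.2 = 106.8
(2) 1.35(23.9) = 32.3
(3) 1.2(23.9) + 1.5(34.0) + 0.2(46.8) = 89.0
Maximum is from combination 1.

106.8 kN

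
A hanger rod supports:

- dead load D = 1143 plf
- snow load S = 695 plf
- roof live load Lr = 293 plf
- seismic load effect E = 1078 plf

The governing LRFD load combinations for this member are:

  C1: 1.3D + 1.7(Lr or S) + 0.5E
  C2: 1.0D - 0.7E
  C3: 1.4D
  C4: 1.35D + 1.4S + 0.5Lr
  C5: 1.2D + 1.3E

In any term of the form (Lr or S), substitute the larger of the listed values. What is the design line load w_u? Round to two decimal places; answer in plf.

(Lr or S) → S = 695 plf.
C1: 1.3(1143) + 1.7(695) + 0.5(1078) = 1485.90 + 1181.50 + 539.00 = 3206.40
C2: 1.0(1143) - 0.7(1078) = 1143.00 - 754.60 = 388.40
C3: 1.4(1143) = 1600.20
C4: 1.35(1143) + 1.4(695) + 0.5(293) = 1543.05 + 973.00 + 146.50 = 2662.55
C5: 1.2(1143) + 1.3(1078) = 1371.60 + 1401.40 = 2773.00
The controlling combination is 1, giving 3206.40 plf.

3206.40 plf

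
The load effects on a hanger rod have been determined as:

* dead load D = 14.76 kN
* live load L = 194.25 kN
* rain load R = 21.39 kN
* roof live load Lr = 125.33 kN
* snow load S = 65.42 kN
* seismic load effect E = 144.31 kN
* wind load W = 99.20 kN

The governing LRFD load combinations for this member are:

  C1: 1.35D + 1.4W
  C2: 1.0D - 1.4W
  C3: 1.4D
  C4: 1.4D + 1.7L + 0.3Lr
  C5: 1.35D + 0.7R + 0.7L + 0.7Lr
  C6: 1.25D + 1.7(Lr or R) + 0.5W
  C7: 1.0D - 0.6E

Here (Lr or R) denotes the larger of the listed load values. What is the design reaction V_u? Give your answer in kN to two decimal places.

(Lr or R) → Lr = 125.33 kN.
C1: 1.35(14.76) + 1.4(99.20) = 19.93 + 138.88 = 158.81
C2: 1.0(14.76) - 1.4(99.20) = 14.76 - 138.88 = -124.12
C3: 1.4(14.76) = 20.66
C4: 1.4(14.76) + 1.7(194.25) + 0.3(125.33) = 20.66 + 330.23 + 37.60 = 388.49
C5: 1.35(14.76) + 0.7(21.39) + 0.7(194.25) + 0.7(125.33) = 19.93 + 14.97 + 135.98 + 87.73 = 258.61
C6: 1.25(14.76) + 1.7(125.33) + 0.5(99.20) = 18.45 + 213.06 + 49.60 = 281.11
C7: 1.0(14.76) - 0.6(144.31) = 14.76 - 86.59 = -71.83
Combination 4 governs: V_u = 388.49 kN.

388.49 kN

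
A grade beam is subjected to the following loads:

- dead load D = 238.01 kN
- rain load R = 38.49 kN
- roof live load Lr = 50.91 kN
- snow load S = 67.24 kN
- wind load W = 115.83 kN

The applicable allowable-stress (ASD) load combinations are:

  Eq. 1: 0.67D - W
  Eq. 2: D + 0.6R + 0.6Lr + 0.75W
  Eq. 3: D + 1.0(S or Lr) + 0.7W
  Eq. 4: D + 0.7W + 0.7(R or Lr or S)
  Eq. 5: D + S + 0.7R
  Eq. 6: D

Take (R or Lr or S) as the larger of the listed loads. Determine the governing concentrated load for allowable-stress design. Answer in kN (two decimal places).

(S or Lr) → S = 67.24 kN; (R or Lr or S) → S = 67.24 kN.
Eq. 1: 0.67(238.01) - 1.0(115.83) = 159.47 - 115.83 = 43.64
Eq. 2: 1.0(238.01) + 0.6(38.49) + 0.6(50.91) + 0.75(115.83) = 238.01 + 23.09 + 30.55 + 86.87 = 378.52
Eq. 3: 1.0(238.01) + 1.0(67.24) + 0.7(115.83) = 238.01 + 67.24 + 81.08 = 386.33
Eq. 4: 1.0(238.01) + 0.7(115.83) + 0.7(67.24) = 238.01 + 81.08 + 47.07 = 366.16
Eq. 5: 1.0(238.01) + 1.0(67.24) + 0.7(38.49) = 238.01 + 67.24 + 26.94 = 332.19
Eq. 6: 1.0(238.01) = 238.01
Combination 3 governs: P = 386.33 kN.

386.33 kN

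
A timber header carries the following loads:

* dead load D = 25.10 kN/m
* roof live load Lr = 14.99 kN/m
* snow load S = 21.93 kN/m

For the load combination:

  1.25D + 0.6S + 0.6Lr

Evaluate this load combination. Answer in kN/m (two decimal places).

1.25(25.10) + 0.6(21.93) + 0.6(14.99) = 31.38 + 13.16 + 8.99 = 53.53
w_u = 53.53 kN/m.

53.53 kN/m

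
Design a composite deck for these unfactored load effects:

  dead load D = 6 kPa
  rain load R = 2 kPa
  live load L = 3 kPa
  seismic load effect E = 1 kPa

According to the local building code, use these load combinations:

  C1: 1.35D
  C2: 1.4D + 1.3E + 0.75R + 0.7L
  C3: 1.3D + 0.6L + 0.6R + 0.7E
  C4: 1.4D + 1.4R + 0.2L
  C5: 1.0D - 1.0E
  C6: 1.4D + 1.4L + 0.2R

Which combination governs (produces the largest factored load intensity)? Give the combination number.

C1: 1.35(6) = 8.10
C2: 1.4(6) + 1.3(1) + 0.75(2) + 0.7(3) = 8.40 + 1.30 + 1.50 + 2.10 = 13.30
C3: 1.3(6) + 0.6(3) + 0.6(2) + 0.7(1) = 7.80 + 1.80 + 1.20 + 0.70 = 11.50
C4: 1.4(6) + 1.4(2) + 0.2(3) = 8.40 + 2.80 + 0.60 = 11.80
C5: 1.0(6) - 1.0(1) = 6.00 - 1.00 = 5.00
C6: 1.4(6) + 1.4(3) + 0.2(2) = 8.40 + 4.20 + 0.40 = 13.00
The largest value is 13.30 kPa from combination 2.

Combination 2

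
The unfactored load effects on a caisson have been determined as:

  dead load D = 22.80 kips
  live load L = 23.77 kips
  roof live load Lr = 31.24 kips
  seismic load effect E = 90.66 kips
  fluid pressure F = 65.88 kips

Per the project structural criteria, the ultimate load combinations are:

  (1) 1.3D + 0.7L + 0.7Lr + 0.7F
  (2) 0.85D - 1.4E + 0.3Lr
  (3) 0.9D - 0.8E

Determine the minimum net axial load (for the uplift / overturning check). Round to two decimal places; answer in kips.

(1) 1.3(22.80) + 0.7(23.77) + 0.7(31.24) + 0.7(65.88) = 114.26
(2) 0.85(22.80) - 1.4(90.66) + 0.3(31.24) = -98.17
(3) 0.9(22.80) - 0.8(90.66) = -52.01
Combination 2 gives the minimum: -98.17 kips.

-98.17 kips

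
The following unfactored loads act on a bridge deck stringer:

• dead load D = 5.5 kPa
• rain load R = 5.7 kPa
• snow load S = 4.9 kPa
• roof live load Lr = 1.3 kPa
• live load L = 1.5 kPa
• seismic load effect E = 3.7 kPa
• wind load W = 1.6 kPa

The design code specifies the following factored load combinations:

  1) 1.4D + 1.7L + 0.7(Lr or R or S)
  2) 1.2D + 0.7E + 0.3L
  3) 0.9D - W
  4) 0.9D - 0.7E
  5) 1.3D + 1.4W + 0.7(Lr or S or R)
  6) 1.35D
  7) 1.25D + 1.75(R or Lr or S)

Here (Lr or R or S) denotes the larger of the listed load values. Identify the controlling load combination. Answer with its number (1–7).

(Lr or R or S) → R = 5.7 kPa; (Lr or S or R) → R = 5.7 kPa; (R or Lr or S) → R = 5.7 kPa.
1) 1.4(5.5) + 1.7(1.5) + 0.7(5.7) = 7.70 + 2.55 + 3.99 = 14.24
2) 1.2(5.5) + 0.7(3.7) + 0.3(1.5) = 6.60 + 2.59 + 0.45 = 9.64
3) 0.9(5.5) - 1.0(1.6) = 4.95 - 1.60 = 3.35
4) 0.9(5.5) - 0.7(3.7) = 4.95 - 2.59 = 2.36
5) 1.3(5.5) + 1.4(1.6) + 0.7(5.7) = 7.15 + 2.24 + 3.99 = 13.38
6) 1.35(5.5) = 7.43
7) 1.25(5.5) + 1.75(5.7) = 16.85
The largest value is 16.85 kPa from combination 7.

Combination 7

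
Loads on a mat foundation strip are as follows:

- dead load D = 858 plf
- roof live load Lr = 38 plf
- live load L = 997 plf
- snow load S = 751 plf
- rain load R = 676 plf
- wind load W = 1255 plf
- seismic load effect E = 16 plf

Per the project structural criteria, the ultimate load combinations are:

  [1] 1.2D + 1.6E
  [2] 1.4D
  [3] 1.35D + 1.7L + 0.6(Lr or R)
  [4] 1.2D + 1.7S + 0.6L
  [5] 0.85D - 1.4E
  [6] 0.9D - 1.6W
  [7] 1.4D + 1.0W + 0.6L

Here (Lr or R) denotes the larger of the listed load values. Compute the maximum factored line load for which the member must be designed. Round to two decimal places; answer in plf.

(Lr or R) → R = 676 plf.
[1] 1.2(858) + 1.6(16) = 1029.60 + 25.60 = 1055.20
[2] 1.4(858) = 1201.20
[3] 1.35(858) + 1.7(997) + 0.6(676) = 1158.30 + 1694.90 + 405.60 = 3258.80
[4] 1.2(858) + 1.7(751) + 0.6(997) = 1029.60 + 1276.70 + 598.20 = 2904.50
[5] 0.85(858) - 1.4(16) = 729.30 - 22.40 = 706.90
[6] 0.9(858) - 1.6(1255) = 772.20 - 2008.00 = -1235.80
[7] 1.4(858) + 1.0(1255) + 0.6(997) = 1201.20 + 1255.00 + 598.20 = 3054.40
The controlling combination is 3, giving 3258.80 plf.

3258.80 plf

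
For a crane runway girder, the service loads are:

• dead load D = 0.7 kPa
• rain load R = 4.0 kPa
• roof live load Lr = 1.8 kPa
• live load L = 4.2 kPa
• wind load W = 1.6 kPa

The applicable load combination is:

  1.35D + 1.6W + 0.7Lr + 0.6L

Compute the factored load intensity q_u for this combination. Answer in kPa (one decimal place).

1.35(0.7) + 1.6(1.6) + 0.7(1.8) + 0.6(4.2) = 0.9 + 2.6 + 1.3 + 2.5 = 7.3
q_u = 7.3 kPa.

7.3 kPa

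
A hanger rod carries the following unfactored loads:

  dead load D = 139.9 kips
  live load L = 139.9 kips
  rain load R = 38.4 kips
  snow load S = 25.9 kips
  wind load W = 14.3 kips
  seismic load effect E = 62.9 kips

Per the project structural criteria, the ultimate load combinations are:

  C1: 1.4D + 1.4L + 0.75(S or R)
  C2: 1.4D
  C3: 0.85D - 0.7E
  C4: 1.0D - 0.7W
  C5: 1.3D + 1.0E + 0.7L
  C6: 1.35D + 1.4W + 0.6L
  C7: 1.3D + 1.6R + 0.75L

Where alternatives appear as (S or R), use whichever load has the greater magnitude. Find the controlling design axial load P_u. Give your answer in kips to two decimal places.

(S or R) → R = 38.4 kips.
C1: 1.4(139.9) + 1.4(139.9) + 0.75(38.4) = 420.52
C2: 1.4(139.9) = 195.86
C3: 0.85(139.9) - 0.7(62.9) = 74.89
C4: 1.0(139.9) - 0.7(14.3) = 129.89
C5: 1.3(139.9) + 1.0(62.9) + 0.7(139.9) = 342.70
C6: 1.35(139.9) + 1.4(14.3) + 0.6(139.9) = 292.83
C7: 1.3(139.9) + 1.6(38.4) + 0.75(139.9) = 348.24
The controlling combination is 1, giving 420.52 kips.

420.52 kips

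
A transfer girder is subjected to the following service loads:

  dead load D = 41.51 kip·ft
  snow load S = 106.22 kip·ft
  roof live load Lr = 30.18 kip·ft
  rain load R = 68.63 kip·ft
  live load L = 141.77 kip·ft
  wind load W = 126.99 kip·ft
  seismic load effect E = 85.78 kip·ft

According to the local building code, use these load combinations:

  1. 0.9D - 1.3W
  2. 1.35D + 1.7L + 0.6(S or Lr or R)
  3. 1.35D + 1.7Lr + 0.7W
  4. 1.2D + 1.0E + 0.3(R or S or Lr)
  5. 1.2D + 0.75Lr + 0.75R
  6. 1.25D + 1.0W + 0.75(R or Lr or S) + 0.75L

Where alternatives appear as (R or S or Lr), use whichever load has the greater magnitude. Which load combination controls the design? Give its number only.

(S or Lr or R) → S = 106.22 kip·ft; (R or S or Lr) → S = 106.22 kip·ft; (R or Lr or S) → S = 106.22 kip·ft.
1. 0.9(41.51) - 1.3(126.99) = -127.73
2. 1.35(41.51) + 1.7(141.77) + 0.6(106.22) = 360.78
3. 1.35(41.51) + 1.7(30.18) + 0.7(126.99) = 196.24
4. 1.2(41.51) + 1.0(85.78) + 0.3(106.22) = 167.46
5. 1.2(41.51) + 0.75(30.18) + 0.75(68.63) = 123.92
6. 1.25(41.51) + 1.0(126.99) + 0.75(106.22) + 0.75(141.77) = 364.87
The largest value is 364.87 kip·ft from combination 6.

Combination 6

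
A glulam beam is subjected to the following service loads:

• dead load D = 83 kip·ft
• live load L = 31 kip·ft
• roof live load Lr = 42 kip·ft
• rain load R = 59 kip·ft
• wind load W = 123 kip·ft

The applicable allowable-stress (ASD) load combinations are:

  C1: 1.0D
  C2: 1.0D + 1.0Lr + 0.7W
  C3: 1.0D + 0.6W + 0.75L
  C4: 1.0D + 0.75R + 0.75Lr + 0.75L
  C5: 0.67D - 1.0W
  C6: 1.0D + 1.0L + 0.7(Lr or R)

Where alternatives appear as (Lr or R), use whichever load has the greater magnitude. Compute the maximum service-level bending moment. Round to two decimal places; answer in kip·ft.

211.10 kip·ft

(Lr or R) → R = 59 kip·ft.
C1: 1.0(83) = 83.00
C2: 1.0(83) + 1.0(42) + 0.7(123) = 83.00 + 42.00 + 86.10 = 211.10
C3: 1.0(83) + 0.6(123) + 0.75(31) = 83.00 + 73.80 + 23.25 = 180.05
C4: 1.0(83) + 0.75(59) + 0.75(42) + 0.75(31) = 83.00 + 44.25 + 31.50 + 23.25 = 182.00
C5: 0.67(83) - 1.0(123) = 55.61 - 123.00 = -67.39
C6: 1.0(83) + 1.0(31) + 0.7(59) = 83.00 + 31.00 + 41.30 = 155.30
Maximum is from combination 2.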